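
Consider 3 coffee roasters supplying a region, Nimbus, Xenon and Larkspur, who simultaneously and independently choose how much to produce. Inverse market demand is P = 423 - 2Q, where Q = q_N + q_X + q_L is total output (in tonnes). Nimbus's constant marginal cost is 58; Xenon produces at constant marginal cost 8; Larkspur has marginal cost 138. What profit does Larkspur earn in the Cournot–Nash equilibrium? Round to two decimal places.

Nimbus's profit: π_N = (423 - 2Q)q_N - (58q_N). Setting ∂π_N/∂q_N = 0: 365 - 4q_N - 2(q_X + q_L) = 0.
Xenon's first-order condition: 415 - 4q_X - 2(q_N + q_L) = 0.
Larkspur's profit: π_L = (423 - 2Q)q_L - (138q_L). Setting ∂π_L/∂q_L = 0: 285 - 4q_L - 2(q_N + q_X) = 0.
Adding the 3 first-order conditions: 1065 − 8Q = 0, so Q = 1065/8.
Back-substituting: q_N = (365 − 1065/4)/2 = 395/8, q_X = (415 − 1065/4)/2 = 595/8, q_L = (285 − 1065/4)/2 = 75/8.
Price P = 423 - 2·(1065/8) = 627/4.
Larkspur's profit: (627/4 - 138)·(75/8) = 175.7813.

175.78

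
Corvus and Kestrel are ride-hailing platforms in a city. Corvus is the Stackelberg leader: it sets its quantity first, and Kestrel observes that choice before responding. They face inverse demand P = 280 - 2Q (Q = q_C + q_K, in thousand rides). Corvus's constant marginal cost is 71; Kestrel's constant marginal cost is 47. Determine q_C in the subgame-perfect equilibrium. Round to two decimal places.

The follower Kestrel best-responds to any q_C: π_K = (280 - 2Q)q_K - 47q_K.
Follower FOC: 233 - 2q_C - 4q_K = 0, so q_K(q_C) = (233 - 2q_C)/4.
The leader anticipates this reaction. Substituting into P = 280 - 2Q gives P = 327/2 - q_C, so π_C = (327/2 - q_C)q_C - 71q_C.
Maximising: ∂π_C/∂q_C = 185/2 - 2q_C = 0, giving q_C = 185/4.
Then q_K = (233 - 2·(185/4))/4 = 281/8.

46.25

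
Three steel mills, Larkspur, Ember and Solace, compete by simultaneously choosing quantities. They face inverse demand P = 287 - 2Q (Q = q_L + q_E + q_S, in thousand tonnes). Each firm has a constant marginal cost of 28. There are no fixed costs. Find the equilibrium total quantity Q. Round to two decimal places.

Each firm earns π_i = (287 - 2Q)q_i - 28q_i.
Setting ∂π_i/∂q_i = 0 with rivals' quantities fixed: 259 - 4q_i - 2·Σ_{j≠i} q_j = 0.
By symmetry each firm produces the same amount; substituting Σ_{j≠i} q_j = 2q_i yields q_i = 259/8.
Total output Q = 259/8 + 259/8 + 259/8 = 777/8.

97.13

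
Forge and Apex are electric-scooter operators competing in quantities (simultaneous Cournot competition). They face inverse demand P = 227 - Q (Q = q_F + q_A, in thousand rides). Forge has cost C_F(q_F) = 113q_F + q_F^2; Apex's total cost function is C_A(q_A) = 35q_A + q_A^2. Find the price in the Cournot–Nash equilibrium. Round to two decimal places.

165.80

Forge's profit: π_F = (227 - Q)q_F - (113q_F + q_F²). Setting ∂π_F/∂q_F = 0: 114 - 4q_F - (q_A) = 0.
Apex's first-order condition: 192 - 4q_A - (q_F) = 0.
Rearranging gives the reaction functions q_F = (114 - q_A)/4 and q_A = (192 - q_F)/4.
Solving the pair: q_F = 88/5, q_A = 218/5.
Total output Q = 306/5, so price P = 227 - 306/5 = 829/5.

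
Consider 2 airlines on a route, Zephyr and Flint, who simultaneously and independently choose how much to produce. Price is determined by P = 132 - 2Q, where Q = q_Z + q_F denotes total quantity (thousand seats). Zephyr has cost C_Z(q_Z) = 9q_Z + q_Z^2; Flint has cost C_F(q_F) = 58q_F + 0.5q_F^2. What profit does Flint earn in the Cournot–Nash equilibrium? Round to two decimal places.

144.99

Zephyr's profit: π_Z = (132 - 2Q)q_Z - (9q_Z + q_Z²). Setting ∂π_Z/∂q_Z = 0: 123 - 6q_Z - 2(q_F) = 0.
Flint's first-order condition: 74 - 5q_F - 2(q_Z) = 0.
Rearranging gives the reaction functions q_Z = (123 - 2q_F)/6 and q_F = (74 - 2q_Z)/5.
Substituting one into the other gives q_Z = 467/26 and q_F = 99/13.
Price P = 132 - 2·(665/26) = 1051/13.
Flint's profit: (1051/13)·(99/13) - 58·(99/13) - (1/2)(99/13)² = 144.9852.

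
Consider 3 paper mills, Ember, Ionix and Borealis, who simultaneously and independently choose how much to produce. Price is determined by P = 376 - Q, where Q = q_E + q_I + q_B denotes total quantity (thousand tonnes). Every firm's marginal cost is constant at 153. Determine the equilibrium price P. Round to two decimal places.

208.75

Each firm earns π_i = (376 - Q)q_i - 153q_i.
Setting ∂π_i/∂q_i = 0 with rivals' quantities fixed: 223 - 2q_i - Σ_{j≠i} q_j = 0.
By symmetry each firm produces the same amount; substituting Σ_{j≠i} q_j = 2q_i yields q_i = 223/4.
Total output Q = 669/4, so price P = 376 - 669/4 = 835/4.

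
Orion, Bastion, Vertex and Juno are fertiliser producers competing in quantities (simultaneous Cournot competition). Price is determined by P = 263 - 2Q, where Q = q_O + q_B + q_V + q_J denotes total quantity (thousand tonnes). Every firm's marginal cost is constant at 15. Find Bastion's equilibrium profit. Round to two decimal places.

1230.08

A representative firm's profit is π_i = q_i(263 - 2Q) - 15q_i.
First-order condition (treating rivals' output as given): 248 - 4q_i - 2·Σ_{j≠i} q_j = 0.
With identical firms every q_j equals q_i, so Σ_{j≠i} q_j = 3q_i and 248 = 10q_i, giving q_i = 124/5.
Price P = 263 - 2·(496/5) = 323/5.
Bastion's profit: (323/5 - 15)·(124/5) = 1230.0800.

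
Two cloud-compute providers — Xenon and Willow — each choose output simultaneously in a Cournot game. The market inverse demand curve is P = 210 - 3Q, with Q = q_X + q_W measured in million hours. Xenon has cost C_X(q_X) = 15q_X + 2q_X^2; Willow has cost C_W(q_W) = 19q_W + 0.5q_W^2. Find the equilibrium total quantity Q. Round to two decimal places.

Xenon's profit: π_X = (210 - 3Q)q_X - (15q_X + 2q_X²). Setting ∂π_X/∂q_X = 0: 195 - 10q_X - 3(q_W) = 0.
Willow's first-order condition: 191 - 7q_W - 3(q_X) = 0.
So q_X = (195 - 3q_W)/10 and q_W = (191 - 3q_X)/7.
Solving the pair: q_X = 792/61, q_W = 1325/61.
Total output Q = 792/61 + 1325/61 = 34.7049.

34.70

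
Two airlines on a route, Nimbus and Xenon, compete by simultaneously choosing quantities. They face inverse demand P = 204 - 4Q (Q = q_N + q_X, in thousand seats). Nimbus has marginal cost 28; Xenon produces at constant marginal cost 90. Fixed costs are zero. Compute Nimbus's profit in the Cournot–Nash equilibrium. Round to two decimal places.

Nimbus's profit: π_N = (204 - 4Q)q_N - (28q_N). Setting ∂π_N/∂q_N = 0: 176 - 8q_N - 4(q_X) = 0.
Xenon's first-order condition: 114 - 8q_X - 4(q_N) = 0.
Best responses: q_N = (176 - 4q_X)/8, q_X = (114 - 4q_N)/8.
Solving the pair: q_N = 119/6, q_X = 13/3.
Price P = 204 - 4·(145/6) = 322/3.
Nimbus's profit: (322/3 - 28)·(119/6) = 1573.4444.

1573.44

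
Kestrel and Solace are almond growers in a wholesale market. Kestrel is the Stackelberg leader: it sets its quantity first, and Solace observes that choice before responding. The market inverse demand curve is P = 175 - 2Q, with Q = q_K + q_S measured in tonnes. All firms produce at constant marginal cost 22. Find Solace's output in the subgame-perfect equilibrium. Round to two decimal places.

Solve by backward induction. Given q_K, the follower Solace maximises π_S = (175 - 2q_K - 2q_S)q_S - 22q_S.
Follower FOC: 153 - 2q_K - 4q_S = 0, so q_S(q_K) = (153 - 2q_K)/4.
The leader anticipates this reaction. Substituting into P = 175 - 2Q gives P = 197/2 - q_K, so π_K = (197/2 - q_K)q_K - 22q_K.
Maximising: ∂π_K/∂q_K = 153/2 - 2q_K = 0, giving q_K = 153/4.
Then q_S = (153 - 2·(153/4))/4 = 153/8.

19.13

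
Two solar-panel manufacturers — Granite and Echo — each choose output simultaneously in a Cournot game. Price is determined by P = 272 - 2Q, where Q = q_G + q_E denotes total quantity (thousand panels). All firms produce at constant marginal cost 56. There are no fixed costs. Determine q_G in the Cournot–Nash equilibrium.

36

Each firm earns π_i = (272 - 2Q)q_i - 56q_i.
First-order condition (treating rivals' output as given): 216 - 4q_i - 2q_j = 0.
With identical firms every q_j equals q_i, so q_j = q_i and 216 = 6q_i, giving q_i = 36.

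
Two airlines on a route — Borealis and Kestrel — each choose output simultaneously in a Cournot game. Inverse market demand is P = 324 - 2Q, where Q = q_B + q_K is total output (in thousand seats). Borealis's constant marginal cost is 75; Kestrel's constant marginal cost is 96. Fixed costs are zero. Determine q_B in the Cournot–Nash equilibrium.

45

Borealis's profit: π_B = (324 - 2Q)q_B - (75q_B). Setting ∂π_B/∂q_B = 0: 249 - 4q_B - 2(q_K) = 0.
Kestrel's profit: π_K = (324 - 2Q)q_K - (96q_K). Setting ∂π_K/∂q_K = 0: 228 - 4q_K - 2(q_B) = 0.
So q_B = (249 - 2q_K)/4 and q_K = (228 - 2q_B)/4.
Substituting one into the other gives q_B = 45 and q_K = 69/2.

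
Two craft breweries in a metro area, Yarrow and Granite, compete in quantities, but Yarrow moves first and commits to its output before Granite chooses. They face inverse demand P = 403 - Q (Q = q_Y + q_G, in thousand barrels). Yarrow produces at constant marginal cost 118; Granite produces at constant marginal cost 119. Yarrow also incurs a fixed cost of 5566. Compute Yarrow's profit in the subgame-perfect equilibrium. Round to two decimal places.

4658.50

The follower Granite best-responds to any q_Y: π_G = (403 - Q)q_G - 119q_G.
Setting the follower's marginal profit to zero, 284 - q_Y - 2q_G = 0, i.e. q_G = (284 - q_Y)/2.
The leader anticipates this reaction. Substituting into P = 403 - Q gives P = 261 - (1/2)q_Y, so π_Y = (261 - (1/2)q_Y)q_Y - 118q_Y.
The leader's first-order condition 143 - q_Y = 0 yields q_Y = 143.
Then q_G = (284 - 143)/2 = 141/2.
Price P = 403 - 427/2 = 379/2.
Yarrow's profit: (379/2 - 118)·143 - 5566 = 4658.5000.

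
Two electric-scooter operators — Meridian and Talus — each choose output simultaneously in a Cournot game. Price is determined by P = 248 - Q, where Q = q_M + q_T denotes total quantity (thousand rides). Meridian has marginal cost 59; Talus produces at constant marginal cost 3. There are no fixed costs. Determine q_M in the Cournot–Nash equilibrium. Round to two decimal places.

Meridian's profit: π_M = (248 - Q)q_M - (59q_M). Setting ∂π_M/∂q_M = 0: 189 - 2q_M - (q_T) = 0.
Talus's first-order condition: 245 - 2q_T - (q_M) = 0.
So q_M = (189 - q_T)/2 and q_T = (245 - q_M)/2.
Solving the pair: q_M = 133/3, q_T = 301/3.

44.33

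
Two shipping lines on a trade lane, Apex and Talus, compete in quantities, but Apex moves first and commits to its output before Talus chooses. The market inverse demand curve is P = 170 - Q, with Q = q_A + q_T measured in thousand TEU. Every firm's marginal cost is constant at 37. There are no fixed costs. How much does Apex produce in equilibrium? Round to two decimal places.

66.50

Solve by backward induction. Given q_A, the follower Talus maximises π_T = (170 - q_A - q_T)q_T - 37q_T.
∂π_T/∂q_T = 133 - q_A - 2q_T = 0 gives the reaction function q_T = (133 - q_A)/2.
Apex substitutes q_T(q_A) into its own profit: π_A = q_A(170 - q_A - (133 - q_A)/2) - 37q_A = (207/2 - (1/2)q_A)q_A - 37q_A.
Leader FOC: 133/2 - q_A = 0, so q_A = 133/2.
Then q_T = (133 - 133/2)/2 = 133/4.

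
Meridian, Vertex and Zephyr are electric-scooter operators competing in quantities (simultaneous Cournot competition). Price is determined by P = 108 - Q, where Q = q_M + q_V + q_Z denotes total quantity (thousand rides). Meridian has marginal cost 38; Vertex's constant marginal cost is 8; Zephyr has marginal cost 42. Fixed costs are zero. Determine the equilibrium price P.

Meridian's profit: π_M = (108 - Q)q_M - (38q_M). Setting ∂π_M/∂q_M = 0: 70 - 2q_M - (q_V + q_Z) = 0.
Vertex's first-order condition: 100 - 2q_V - (q_M + q_Z) = 0.
Zephyr's profit: π_Z = (108 - Q)q_Z - (42q_Z). Setting ∂π_Z/∂q_Z = 0: 66 - 2q_Z - (q_M + q_V) = 0.
Summing all 3 equations gives 236 − 4Q = 0, hence Q = 59.
Back-substituting: q_M = (70 − 59) = 11, q_V = (100 − 59) = 41, q_Z = (66 − 59) = 7.
Total output Q = 59, so price P = 108 - 59 = 49.

49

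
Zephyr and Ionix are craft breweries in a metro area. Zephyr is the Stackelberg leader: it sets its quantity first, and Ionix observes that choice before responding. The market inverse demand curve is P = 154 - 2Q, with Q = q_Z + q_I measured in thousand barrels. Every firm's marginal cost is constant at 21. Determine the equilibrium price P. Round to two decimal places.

54.25

Solve by backward induction. Given q_Z, the follower Ionix maximises π_I = (154 - 2q_Z - 2q_I)q_I - 21q_I.
∂π_I/∂q_I = 133 - 2q_Z - 4q_I = 0 gives the reaction function q_I = (133 - 2q_Z)/4.
Zephyr substitutes q_I(q_Z) into its own profit: π_Z = q_Z(154 - 2q_Z - (133 - 2q_Z)/2) - 21q_Z = (175/2 - q_Z)q_Z - 21q_Z.
The leader's first-order condition 133/2 - 2q_Z = 0 yields q_Z = 133/4.
Then q_I = (133 - 2·(133/4))/4 = 133/8.
Total output Q = 399/8, so price P = 154 - 2·(399/8) = 217/4.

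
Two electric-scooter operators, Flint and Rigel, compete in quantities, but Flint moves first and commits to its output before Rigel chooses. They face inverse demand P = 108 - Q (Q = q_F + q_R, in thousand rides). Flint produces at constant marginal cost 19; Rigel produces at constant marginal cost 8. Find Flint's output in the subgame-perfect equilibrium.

The follower Rigel best-responds to any q_F: π_R = (108 - Q)q_R - 8q_R.
Setting the follower's marginal profit to zero, 100 - q_F - 2q_R = 0, i.e. q_R = (100 - q_F)/2.
Flint substitutes q_R(q_F) into its own profit: π_F = q_F(108 - q_F - (100 - q_F)/2) - 19q_F = (58 - (1/2)q_F)q_F - 19q_F.
Maximising: ∂π_F/∂q_F = 39 - q_F = 0, giving q_F = 39.
Then q_R = (100 - 39)/2 = 61/2.

39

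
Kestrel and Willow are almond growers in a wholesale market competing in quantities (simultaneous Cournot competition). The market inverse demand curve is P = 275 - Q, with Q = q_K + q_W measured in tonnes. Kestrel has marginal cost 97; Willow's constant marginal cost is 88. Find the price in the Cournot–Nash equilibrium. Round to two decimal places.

153.33

Kestrel's profit: π_K = (275 - Q)q_K - (97q_K). Setting ∂π_K/∂q_K = 0: 178 - 2q_K - (q_W) = 0.
Willow's profit: π_W = (275 - Q)q_W - (88q_W). Setting ∂π_W/∂q_W = 0: 187 - 2q_W - (q_K) = 0.
Rearranging gives the reaction functions q_K = (178 - q_W)/2 and q_W = (187 - q_K)/2.
Substituting one into the other gives q_K = 169/3 and q_W = 196/3.
Total output Q = 365/3, so price P = 275 - 365/3 = 460/3.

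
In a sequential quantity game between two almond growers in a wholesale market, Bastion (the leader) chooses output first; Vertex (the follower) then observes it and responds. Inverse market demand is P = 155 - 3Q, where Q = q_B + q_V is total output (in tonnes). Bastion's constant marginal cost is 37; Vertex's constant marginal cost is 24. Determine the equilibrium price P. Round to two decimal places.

The follower Vertex best-responds to any q_B: π_V = (155 - 3Q)q_V - 24q_V.
∂π_V/∂q_V = 131 - 3q_B - 6q_V = 0 gives the reaction function q_V = (131 - 3q_B)/6.
Bastion substitutes q_V(q_B) into its own profit: π_B = q_B(155 - 3q_B - (131 - 3q_B)/2) - 37q_B = (179/2 - (3/2)q_B)q_B - 37q_B.
The leader's first-order condition 105/2 - 3q_B = 0 yields q_B = 35/2.
Then q_V = (131 - 3·(35/2))/6 = 157/12.
Total output Q = 367/12, so price P = 155 - 3·(367/12) = 253/4.

63.25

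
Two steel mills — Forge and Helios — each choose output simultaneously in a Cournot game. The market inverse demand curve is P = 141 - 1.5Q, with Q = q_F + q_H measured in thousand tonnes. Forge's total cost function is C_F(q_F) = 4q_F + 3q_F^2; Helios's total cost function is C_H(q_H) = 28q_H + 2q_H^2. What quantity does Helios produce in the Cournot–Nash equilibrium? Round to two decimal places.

Forge's profit: π_F = (141 - 1.5Q)q_F - (4q_F + 3q_F²). Setting ∂π_F/∂q_F = 0: 137 - 9q_F - (3/2)(q_H) = 0.
Helios's profit: π_H = (141 - 1.5Q)q_H - (28q_H + 2q_H²). Setting ∂π_H/∂q_H = 0: 113 - 7q_H - (3/2)(q_F) = 0.
Best responses: q_F = (137 - (3/2)q_H)/9, q_H = (113 - (3/2)q_F)/7.
Substituting one into the other gives q_F = 12.9959 and q_H = 1082/81.

13.36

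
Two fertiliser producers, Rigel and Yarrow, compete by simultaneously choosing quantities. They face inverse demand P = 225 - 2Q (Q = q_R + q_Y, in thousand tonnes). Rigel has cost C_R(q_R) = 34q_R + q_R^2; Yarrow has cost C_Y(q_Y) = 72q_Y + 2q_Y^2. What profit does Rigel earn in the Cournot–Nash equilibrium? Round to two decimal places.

2313.97

Rigel's profit: π_R = (225 - 2Q)q_R - (34q_R + q_R²). Setting ∂π_R/∂q_R = 0: 191 - 6q_R - 2(q_Y) = 0.
Yarrow's first-order condition: 153 - 8q_Y - 2(q_R) = 0.
Rearranging gives the reaction functions q_R = (191 - 2q_Y)/6 and q_Y = (153 - 2q_R)/8.
Solving the pair: q_R = 611/22, q_Y = 134/11.
Price P = 225 - 2·(879/22) = 1596/11.
Rigel's profit: (1596/11)·(611/22) - 34·(611/22) - (611/22)² = 2313.9731.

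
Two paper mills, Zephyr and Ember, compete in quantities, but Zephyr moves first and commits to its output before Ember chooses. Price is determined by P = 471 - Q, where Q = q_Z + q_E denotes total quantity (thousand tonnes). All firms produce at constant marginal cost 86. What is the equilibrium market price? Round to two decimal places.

182.25

The follower Ember best-responds to any q_Z: π_E = (471 - Q)q_E - 86q_E.
Follower FOC: 385 - q_Z - 2q_E = 0, so q_E(q_Z) = (385 - q_Z)/2.
Zephyr substitutes q_E(q_Z) into its own profit: π_Z = q_Z(471 - q_Z - (385 - q_Z)/2) - 86q_Z = (557/2 - (1/2)q_Z)q_Z - 86q_Z.
Maximising: ∂π_Z/∂q_Z = 385/2 - q_Z = 0, giving q_Z = 385/2.
Then q_E = (385 - 385/2)/2 = 385/4.
Total output Q = 1155/4, so price P = 471 - 1155/4 = 729/4.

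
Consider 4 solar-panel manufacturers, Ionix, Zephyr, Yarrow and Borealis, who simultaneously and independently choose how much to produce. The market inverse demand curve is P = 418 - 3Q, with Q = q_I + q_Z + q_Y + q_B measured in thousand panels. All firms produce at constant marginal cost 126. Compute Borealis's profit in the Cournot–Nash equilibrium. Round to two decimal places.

Each firm earns π_i = (418 - 3Q)q_i - 126q_i.
Setting ∂π_i/∂q_i = 0 with rivals' quantities fixed: 292 - 6q_i - 3·Σ_{j≠i} q_j = 0.
By symmetry each firm produces the same amount; substituting Σ_{j≠i} q_j = 3q_i yields q_i = 292/15.
Price P = 418 - 3·(1168/15) = 922/5.
Borealis's profit: (922/5 - 126)·(292/15) = 1136.8533.

1136.85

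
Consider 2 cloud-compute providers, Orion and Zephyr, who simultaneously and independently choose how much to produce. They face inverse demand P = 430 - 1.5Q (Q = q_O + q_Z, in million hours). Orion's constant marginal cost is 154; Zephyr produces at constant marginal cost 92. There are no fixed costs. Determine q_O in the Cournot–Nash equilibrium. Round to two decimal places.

Orion's profit: π_O = (430 - 1.5Q)q_O - (154q_O). Setting ∂π_O/∂q_O = 0: 276 - 3q_O - (3/2)(q_Z) = 0.
Zephyr's first-order condition: 338 - 3q_Z - (3/2)(q_O) = 0.
So q_O = (276 - (3/2)q_Z)/3 and q_Z = (338 - (3/2)q_O)/3.
Solving the pair: q_O = 428/9, q_Z = 800/9.

47.56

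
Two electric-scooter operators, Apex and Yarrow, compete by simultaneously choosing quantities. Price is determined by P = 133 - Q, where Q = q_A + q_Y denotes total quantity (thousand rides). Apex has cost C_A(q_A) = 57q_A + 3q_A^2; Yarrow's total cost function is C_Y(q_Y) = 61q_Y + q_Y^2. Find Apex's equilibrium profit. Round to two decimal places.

224.03

Apex's profit: π_A = (133 - Q)q_A - (57q_A + 3q_A²). Setting ∂π_A/∂q_A = 0: 76 - 8q_A - (q_Y) = 0.
Yarrow's first-order condition: 72 - 4q_Y - (q_A) = 0.
So q_A = (76 - q_Y)/8 and q_Y = (72 - q_A)/4.
Solving the pair: q_A = 232/31, q_Y = 500/31.
Price P = 133 - 732/31 = 109.3871.
Apex's profit: 109.3871·(232/31) - 57·(232/31) - 3(232/31)² = 224.0333.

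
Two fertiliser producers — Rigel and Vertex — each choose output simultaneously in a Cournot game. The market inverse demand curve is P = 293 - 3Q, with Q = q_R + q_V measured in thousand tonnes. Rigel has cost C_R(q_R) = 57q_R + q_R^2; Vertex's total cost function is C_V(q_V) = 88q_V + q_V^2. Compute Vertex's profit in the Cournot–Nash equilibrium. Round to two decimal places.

1148.59

Rigel's profit: π_R = (293 - 3Q)q_R - (57q_R + q_R²). Setting ∂π_R/∂q_R = 0: 236 - 8q_R - 3(q_V) = 0.
Vertex's first-order condition: 205 - 8q_V - 3(q_R) = 0.
Rearranging gives the reaction functions q_R = (236 - 3q_V)/8 and q_V = (205 - 3q_R)/8.
Substituting one into the other gives q_R = 1273/55 and q_V = 932/55.
Price P = 293 - 3·(441/11) = 1900/11.
Vertex's profit: (1900/11)·(932/55) - 88·(932/55) - (932/55)² = 1148.5937.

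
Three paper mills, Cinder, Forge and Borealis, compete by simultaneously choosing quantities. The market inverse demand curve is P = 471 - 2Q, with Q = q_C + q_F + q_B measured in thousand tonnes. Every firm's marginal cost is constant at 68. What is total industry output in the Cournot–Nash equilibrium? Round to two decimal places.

A representative firm's profit is π_i = q_i(471 - 2Q) - 68q_i.
Setting ∂π_i/∂q_i = 0 with rivals' quantities fixed: 403 - 4q_i - 2·Σ_{j≠i} q_j = 0.
With identical firms every q_j equals q_i, so Σ_{j≠i} q_j = 2q_i and 403 = 8q_i, giving q_i = 403/8.
Total output Q = 403/8 + 403/8 + 403/8 = 1209/8.

151.13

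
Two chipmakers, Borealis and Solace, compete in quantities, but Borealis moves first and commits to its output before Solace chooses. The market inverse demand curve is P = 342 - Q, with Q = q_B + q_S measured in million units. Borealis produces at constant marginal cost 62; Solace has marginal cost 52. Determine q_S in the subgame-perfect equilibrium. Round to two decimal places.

77.50

The follower Solace best-responds to any q_B: π_S = (342 - Q)q_S - 52q_S.
Follower FOC: 290 - q_B - 2q_S = 0, so q_S(q_B) = (290 - q_B)/2.
The leader anticipates this reaction. Substituting into P = 342 - Q gives P = 197 - (1/2)q_B, so π_B = (197 - (1/2)q_B)q_B - 62q_B.
The leader's first-order condition 135 - q_B = 0 yields q_B = 135.
Then q_S = (290 - 135)/2 = 155/2.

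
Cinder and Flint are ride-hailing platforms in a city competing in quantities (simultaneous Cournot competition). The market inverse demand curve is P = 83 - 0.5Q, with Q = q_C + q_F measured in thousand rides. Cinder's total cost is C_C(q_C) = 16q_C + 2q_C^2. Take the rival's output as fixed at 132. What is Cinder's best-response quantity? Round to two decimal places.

With the rival's output fixed at 132, Cinder's profit is π_C = (83 - (1/2)·132 - (1/2)q_C)q_C - (16q_C + 2q_C²) = (17 - (1/2)q_C)q_C - (16q_C + 2q_C²).
∂π_C/∂q_C = 1 - 5q_C = 0, so q_C = 1/5.

0.20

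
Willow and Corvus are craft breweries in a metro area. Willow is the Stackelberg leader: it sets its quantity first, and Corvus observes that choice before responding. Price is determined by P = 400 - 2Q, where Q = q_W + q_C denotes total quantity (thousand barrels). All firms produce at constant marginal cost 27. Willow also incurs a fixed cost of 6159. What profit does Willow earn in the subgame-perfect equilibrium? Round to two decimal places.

2536.56

The follower Corvus best-responds to any q_W: π_C = (400 - 2Q)q_C - 27q_C.
Setting the follower's marginal profit to zero, 373 - 2q_W - 4q_C = 0, i.e. q_C = (373 - 2q_W)/4.
Willow substitutes q_C(q_W) into its own profit: π_W = q_W(400 - 2q_W - (373 - 2q_W)/2) - 27q_W = (427/2 - q_W)q_W - 27q_W.
Maximising: ∂π_W/∂q_W = 373/2 - 2q_W = 0, giving q_W = 373/4.
Then q_C = (373 - 2·(373/4))/4 = 373/8.
Price P = 400 - 2·(1119/8) = 481/4.
Willow's profit: (481/4 - 27)·(373/4) - 6159 = 2536.5625.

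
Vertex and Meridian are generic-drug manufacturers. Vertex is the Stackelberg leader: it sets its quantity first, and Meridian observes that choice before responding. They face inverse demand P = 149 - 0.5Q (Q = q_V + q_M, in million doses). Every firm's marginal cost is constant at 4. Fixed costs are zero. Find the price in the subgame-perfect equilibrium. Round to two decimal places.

Solve by backward induction. Given q_V, the follower Meridian maximises π_M = (149 - (1/2)q_V - (1/2)q_M)q_M - 4q_M.
Follower FOC: 145 - (1/2)q_V - q_M = 0, so q_M(q_V) = (145 - (1/2)q_V).
The leader anticipates this reaction. Substituting into P = 149 - 0.5Q gives P = 153/2 - (1/4)q_V, so π_V = (153/2 - (1/4)q_V)q_V - 4q_V.
Maximising: ∂π_V/∂q_V = 145/2 - (1/2)q_V = 0, giving q_V = 145.
Then q_M = (145 - (1/2)·145) = 145/2.
Total output Q = 435/2, so price P = 149 - (1/2)·(435/2) = 161/4.

40.25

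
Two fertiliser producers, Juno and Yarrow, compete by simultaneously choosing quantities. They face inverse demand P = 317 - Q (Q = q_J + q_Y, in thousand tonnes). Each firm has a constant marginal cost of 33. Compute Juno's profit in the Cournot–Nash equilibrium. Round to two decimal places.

8961.78

Each firm earns π_i = (317 - Q)q_i - 33q_i.
Setting ∂π_i/∂q_i = 0 with rivals' quantities fixed: 284 - 2q_i - q_j = 0.
By symmetry each firm produces the same amount; substituting q_j = q_i yields q_i = 284/3.
Price P = 317 - 568/3 = 383/3.
Juno's profit: (383/3 - 33)·(284/3) = 8961.7778.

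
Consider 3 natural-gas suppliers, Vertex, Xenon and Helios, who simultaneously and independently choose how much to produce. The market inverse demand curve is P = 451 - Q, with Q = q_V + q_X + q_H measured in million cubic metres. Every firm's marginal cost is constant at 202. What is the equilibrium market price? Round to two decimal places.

264.25

A representative firm's profit is π_i = q_i(451 - Q) - 202q_i.
First-order condition (treating rivals' output as given): 249 - 2q_i - Σ_{j≠i} q_j = 0.
By symmetry each firm produces the same amount; substituting Σ_{j≠i} q_j = 2q_i yields q_i = 249/4.
Total output Q = 747/4, so price P = 451 - 747/4 = 1057/4.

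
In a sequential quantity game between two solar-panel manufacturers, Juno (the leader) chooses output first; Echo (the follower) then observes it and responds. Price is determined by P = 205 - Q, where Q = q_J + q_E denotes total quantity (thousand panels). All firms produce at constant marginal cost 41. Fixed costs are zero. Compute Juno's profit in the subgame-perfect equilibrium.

3362

The follower Echo best-responds to any q_J: π_E = (205 - Q)q_E - 41q_E.
∂π_E/∂q_E = 164 - q_J - 2q_E = 0 gives the reaction function q_E = (164 - q_J)/2.
Juno substitutes q_E(q_J) into its own profit: π_J = q_J(205 - q_J - (164 - q_J)/2) - 41q_J = (123 - (1/2)q_J)q_J - 41q_J.
Maximising: ∂π_J/∂q_J = 82 - q_J = 0, giving q_J = 82.
Then q_E = (164 - 82)/2 = 41.
Price P = 205 - 123 = 82.
Juno's profit: (82 - 41)·82 = 3362.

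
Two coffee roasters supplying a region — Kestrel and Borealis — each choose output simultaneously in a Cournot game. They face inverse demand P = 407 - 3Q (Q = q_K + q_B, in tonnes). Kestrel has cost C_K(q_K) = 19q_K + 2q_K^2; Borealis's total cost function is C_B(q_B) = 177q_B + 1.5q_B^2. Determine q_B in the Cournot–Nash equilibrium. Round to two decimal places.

14.02

Kestrel's profit: π_K = (407 - 3Q)q_K - (19q_K + 2q_K²). Setting ∂π_K/∂q_K = 0: 388 - 10q_K - 3(q_B) = 0.
Borealis's first-order condition: 230 - 9q_B - 3(q_K) = 0.
Best responses: q_K = (388 - 3q_B)/10, q_B = (230 - 3q_K)/9.
Solving the pair: q_K = 934/27, q_B = 1136/81.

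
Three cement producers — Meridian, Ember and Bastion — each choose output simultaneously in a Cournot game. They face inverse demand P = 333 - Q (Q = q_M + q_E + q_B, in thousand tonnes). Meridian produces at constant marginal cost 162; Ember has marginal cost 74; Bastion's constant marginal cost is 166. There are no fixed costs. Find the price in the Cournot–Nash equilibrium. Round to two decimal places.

183.75

Meridian's profit: π_M = (333 - Q)q_M - (162q_M). Setting ∂π_M/∂q_M = 0: 171 - 2q_M - (q_E + q_B) = 0.
Ember's profit: π_E = (333 - Q)q_E - (74q_E). Setting ∂π_E/∂q_E = 0: 259 - 2q_E - (q_M + q_B) = 0.
Bastion's first-order condition: 167 - 2q_B - (q_M + q_E) = 0.
Summing all 3 equations gives 597 − 4Q = 0, hence Q = 597/4.
Back-substituting: q_M = (171 − 597/4) = 87/4, q_E = (259 − 597/4) = 439/4, q_B = (167 − 597/4) = 71/4.
Total output Q = 597/4, so price P = 333 - 597/4 = 735/4.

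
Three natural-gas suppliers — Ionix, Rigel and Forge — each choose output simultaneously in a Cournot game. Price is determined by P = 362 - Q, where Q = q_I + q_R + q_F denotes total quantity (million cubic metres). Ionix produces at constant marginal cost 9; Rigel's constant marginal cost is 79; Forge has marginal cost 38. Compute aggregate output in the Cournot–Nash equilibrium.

240

Ionix's profit: π_I = (362 - Q)q_I - (9q_I). Setting ∂π_I/∂q_I = 0: 353 - 2q_I - (q_R + q_F) = 0.
Rigel's profit: π_R = (362 - Q)q_R - (79q_R). Setting ∂π_R/∂q_R = 0: 283 - 2q_R - (q_I + q_F) = 0.
Forge's profit: π_F = (362 - Q)q_F - (38q_F). Setting ∂π_F/∂q_F = 0: 324 - 2q_F - (q_I + q_R) = 0.
Adding the 3 first-order conditions: 960 − 4Q = 0, so Q = 240.
Back-substituting: q_I = (353 − 240) = 113, q_R = (283 − 240) = 43, q_F = (324 − 240) = 84.
Total output Q = 113 + 43 + 84 = 240.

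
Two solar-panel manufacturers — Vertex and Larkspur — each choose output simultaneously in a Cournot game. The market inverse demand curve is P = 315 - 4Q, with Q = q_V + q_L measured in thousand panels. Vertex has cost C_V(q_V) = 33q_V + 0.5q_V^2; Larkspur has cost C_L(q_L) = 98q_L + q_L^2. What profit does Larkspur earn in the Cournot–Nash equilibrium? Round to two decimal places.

Vertex's profit: π_V = (315 - 4Q)q_V - (33q_V + (1/2)q_V²). Setting ∂π_V/∂q_V = 0: 282 - 9q_V - 4(q_L) = 0.
Larkspur's first-order condition: 217 - 10q_L - 4(q_V) = 0.
Rearranging gives the reaction functions q_V = (282 - 4q_L)/9 and q_L = (217 - 4q_V)/10.
Substituting one into the other gives q_V = 976/37 and q_L = 825/74.
Price P = 315 - 4·37.5270 = 164.8919.
Larkspur's profit: 164.8919·(825/74) - 98·(825/74) - (825/74)² = 621.4618.

621.46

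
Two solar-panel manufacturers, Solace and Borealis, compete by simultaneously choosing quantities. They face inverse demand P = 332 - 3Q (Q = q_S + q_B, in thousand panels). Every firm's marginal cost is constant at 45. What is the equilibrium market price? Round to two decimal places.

140.67

Each firm earns π_i = (332 - 3Q)q_i - 45q_i.
Setting ∂π_i/∂q_i = 0 with rivals' quantities fixed: 287 - 6q_i - 3q_j = 0.
By symmetry each firm produces the same amount; substituting q_j = q_i yields q_i = 287/9.
Total output Q = 574/9, so price P = 332 - 3·(574/9) = 422/3.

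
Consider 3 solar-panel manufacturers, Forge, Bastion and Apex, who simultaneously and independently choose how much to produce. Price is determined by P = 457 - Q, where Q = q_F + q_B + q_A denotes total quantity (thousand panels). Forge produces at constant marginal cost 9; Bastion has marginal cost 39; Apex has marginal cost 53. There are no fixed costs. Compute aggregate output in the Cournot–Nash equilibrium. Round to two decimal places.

317.50

Forge's profit: π_F = (457 - Q)q_F - (9q_F). Setting ∂π_F/∂q_F = 0: 448 - 2q_F - (q_B + q_A) = 0.
Bastion's first-order condition: 418 - 2q_B - (q_F + q_A) = 0.
Apex's first-order condition: 404 - 2q_A - (q_F + q_B) = 0.
Adding the 3 conditions: 1270 − 2Q − 2Q = 0, i.e. Q = 635/2.
Back-substituting: q_F = (448 − 635/2) = 261/2, q_B = (418 − 635/2) = 201/2, q_A = (404 − 635/2) = 173/2.
Total output Q = 261/2 + 201/2 + 173/2 = 635/2.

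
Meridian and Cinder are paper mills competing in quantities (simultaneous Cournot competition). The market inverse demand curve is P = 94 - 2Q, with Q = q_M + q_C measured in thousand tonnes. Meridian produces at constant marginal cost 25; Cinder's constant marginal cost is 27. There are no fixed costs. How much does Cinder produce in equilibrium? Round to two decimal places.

Meridian's profit: π_M = (94 - 2Q)q_M - (25q_M). Setting ∂π_M/∂q_M = 0: 69 - 4q_M - 2(q_C) = 0.
Cinder's profit: π_C = (94 - 2Q)q_C - (27q_C). Setting ∂π_C/∂q_C = 0: 67 - 4q_C - 2(q_M) = 0.
Rearranging gives the reaction functions q_M = (69 - 2q_C)/4 and q_C = (67 - 2q_M)/4.
Substituting one into the other gives q_M = 71/6 and q_C = 65/6.

10.83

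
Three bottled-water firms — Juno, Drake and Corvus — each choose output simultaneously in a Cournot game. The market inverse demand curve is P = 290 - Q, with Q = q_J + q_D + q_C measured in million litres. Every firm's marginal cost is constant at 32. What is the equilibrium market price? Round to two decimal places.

96.50

A representative firm's profit is π_i = q_i(290 - Q) - 32q_i.
First-order condition (treating rivals' output as given): 258 - 2q_i - Σ_{j≠i} q_j = 0.
With identical firms every q_j equals q_i, so Σ_{j≠i} q_j = 2q_i and 258 = 4q_i, giving q_i = 129/2.
Total output Q = 387/2, so price P = 290 - 387/2 = 193/2.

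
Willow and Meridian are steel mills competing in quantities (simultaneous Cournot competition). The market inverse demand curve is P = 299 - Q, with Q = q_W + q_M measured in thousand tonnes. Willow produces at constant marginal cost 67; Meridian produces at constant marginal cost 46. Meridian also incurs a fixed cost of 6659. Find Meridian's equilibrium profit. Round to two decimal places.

Willow's profit: π_W = (299 - Q)q_W - (67q_W). Setting ∂π_W/∂q_W = 0: 232 - 2q_W - (q_M) = 0.
Meridian's profit: π_M = (299 - Q)q_M - (46q_M). Setting ∂π_M/∂q_M = 0: 253 - 2q_M - (q_W) = 0.
Best responses: q_W = (232 - q_M)/2, q_M = (253 - q_W)/2.
Solving the pair: q_W = 211/3, q_M = 274/3.
Price P = 299 - 485/3 = 412/3.
Meridian's profit: (412/3 - 46)·(274/3) - 6659 = 1682.7778.

1682.78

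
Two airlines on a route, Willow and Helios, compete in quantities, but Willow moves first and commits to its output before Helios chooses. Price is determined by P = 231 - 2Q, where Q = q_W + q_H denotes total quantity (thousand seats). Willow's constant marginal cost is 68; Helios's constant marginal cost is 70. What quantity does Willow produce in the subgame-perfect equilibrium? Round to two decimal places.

Solve by backward induction. Given q_W, the follower Helios maximises π_H = (231 - 2q_W - 2q_H)q_H - 70q_H.
Setting the follower's marginal profit to zero, 161 - 2q_W - 4q_H = 0, i.e. q_H = (161 - 2q_W)/4.
Willow substitutes q_H(q_W) into its own profit: π_W = q_W(231 - 2q_W - (161 - 2q_W)/2) - 68q_W = (301/2 - q_W)q_W - 68q_W.
Leader FOC: 165/2 - 2q_W = 0, so q_W = 165/4.
Then q_H = (161 - 2·(165/4))/4 = 157/8.

41.25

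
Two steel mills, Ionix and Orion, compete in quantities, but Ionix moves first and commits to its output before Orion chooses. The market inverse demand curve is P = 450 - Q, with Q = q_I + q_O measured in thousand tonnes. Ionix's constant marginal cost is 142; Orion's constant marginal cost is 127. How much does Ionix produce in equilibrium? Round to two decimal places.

146.50

The follower Orion best-responds to any q_I: π_O = (450 - Q)q_O - 127q_O.
Follower FOC: 323 - q_I - 2q_O = 0, so q_O(q_I) = (323 - q_I)/2.
Ionix substitutes q_O(q_I) into its own profit: π_I = q_I(450 - q_I - (323 - q_I)/2) - 142q_I = (577/2 - (1/2)q_I)q_I - 142q_I.
Maximising: ∂π_I/∂q_I = 293/2 - q_I = 0, giving q_I = 293/2.
Then q_O = (323 - 293/2)/2 = 353/4.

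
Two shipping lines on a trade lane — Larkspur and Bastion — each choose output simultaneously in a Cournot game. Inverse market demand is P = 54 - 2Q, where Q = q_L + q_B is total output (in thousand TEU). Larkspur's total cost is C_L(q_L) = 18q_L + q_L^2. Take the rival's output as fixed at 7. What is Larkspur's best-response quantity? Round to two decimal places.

With the rival's output fixed at 7, Larkspur's profit is π_L = (54 - 2·7 - 2q_L)q_L - (18q_L + q_L²) = (40 - 2q_L)q_L - (18q_L + q_L²).
∂π_L/∂q_L = 22 - 6q_L = 0, so q_L = 11/3.

3.67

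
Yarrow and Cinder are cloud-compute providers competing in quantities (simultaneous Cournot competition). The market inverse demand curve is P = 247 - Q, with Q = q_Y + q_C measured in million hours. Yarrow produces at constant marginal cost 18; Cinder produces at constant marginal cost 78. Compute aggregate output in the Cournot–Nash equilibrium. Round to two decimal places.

Yarrow's profit: π_Y = (247 - Q)q_Y - (18q_Y). Setting ∂π_Y/∂q_Y = 0: 229 - 2q_Y - (q_C) = 0.
Cinder's profit: π_C = (247 - Q)q_C - (78q_C). Setting ∂π_C/∂q_C = 0: 169 - 2q_C - (q_Y) = 0.
Best responses: q_Y = (229 - q_C)/2, q_C = (169 - q_Y)/2.
Solving the pair: q_Y = 289/3, q_C = 109/3.
Total output Q = 289/3 + 109/3 = 398/3.

132.67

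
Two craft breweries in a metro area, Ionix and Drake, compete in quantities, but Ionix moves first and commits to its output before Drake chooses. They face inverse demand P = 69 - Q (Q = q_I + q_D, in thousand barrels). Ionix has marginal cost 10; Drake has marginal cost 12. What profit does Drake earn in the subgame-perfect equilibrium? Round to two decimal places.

175.56

Solve by backward induction. Given q_I, the follower Drake maximises π_D = (69 - q_I - q_D)q_D - 12q_D.
Setting the follower's marginal profit to zero, 57 - q_I - 2q_D = 0, i.e. q_D = (57 - q_I)/2.
The leader anticipates this reaction. Substituting into P = 69 - Q gives P = 81/2 - (1/2)q_I, so π_I = (81/2 - (1/2)q_I)q_I - 10q_I.
Leader FOC: 61/2 - q_I = 0, so q_I = 61/2.
Then q_D = (57 - 61/2)/2 = 53/4.
Price P = 69 - 175/4 = 101/4.
Drake's profit: (101/4 - 12)·(53/4) = 175.5625.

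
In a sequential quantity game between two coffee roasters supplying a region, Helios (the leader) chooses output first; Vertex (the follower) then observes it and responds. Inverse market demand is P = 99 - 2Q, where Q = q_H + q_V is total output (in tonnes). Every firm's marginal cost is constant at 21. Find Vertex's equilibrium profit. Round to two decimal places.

190.13

The follower Vertex best-responds to any q_H: π_V = (99 - 2Q)q_V - 21q_V.
Setting the follower's marginal profit to zero, 78 - 2q_H - 4q_V = 0, i.e. q_V = (78 - 2q_H)/4.
Helios substitutes q_V(q_H) into its own profit: π_H = q_H(99 - 2q_H - (78 - 2q_H)/2) - 21q_H = (60 - q_H)q_H - 21q_H.
The leader's first-order condition 39 - 2q_H = 0 yields q_H = 39/2.
Then q_V = (78 - 2·(39/2))/4 = 39/4.
Price P = 99 - 2·(117/4) = 81/2.
Vertex's profit: (81/2 - 21)·(39/4) = 1521/8.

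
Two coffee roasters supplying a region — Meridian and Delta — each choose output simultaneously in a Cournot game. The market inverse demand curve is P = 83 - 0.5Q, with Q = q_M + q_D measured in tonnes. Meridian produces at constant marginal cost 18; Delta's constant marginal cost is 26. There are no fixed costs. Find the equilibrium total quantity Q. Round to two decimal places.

Meridian's profit: π_M = (83 - 0.5Q)q_M - (18q_M). Setting ∂π_M/∂q_M = 0: 65 - q_M - (1/2)(q_D) = 0.
Delta's profit: π_D = (83 - 0.5Q)q_D - (26q_D). Setting ∂π_D/∂q_D = 0: 57 - q_D - (1/2)(q_M) = 0.
Rearranging gives the reaction functions q_M = (65 - (1/2)q_D) and q_D = (57 - (1/2)q_M).
Substituting one into the other gives q_M = 146/3 and q_D = 98/3.
Total output Q = 146/3 + 98/3 = 244/3.

81.33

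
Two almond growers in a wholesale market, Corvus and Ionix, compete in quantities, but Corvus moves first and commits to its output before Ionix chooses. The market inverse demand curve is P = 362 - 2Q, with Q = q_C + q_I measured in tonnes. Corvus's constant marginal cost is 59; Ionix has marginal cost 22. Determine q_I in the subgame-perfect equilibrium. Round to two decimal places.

Solve by backward induction. Given q_C, the follower Ionix maximises π_I = (362 - 2q_C - 2q_I)q_I - 22q_I.
Setting the follower's marginal profit to zero, 340 - 2q_C - 4q_I = 0, i.e. q_I = (340 - 2q_C)/4.
Corvus substitutes q_I(q_C) into its own profit: π_C = q_C(362 - 2q_C - (340 - 2q_C)/2) - 59q_C = (192 - q_C)q_C - 59q_C.
Maximising: ∂π_C/∂q_C = 133 - 2q_C = 0, giving q_C = 133/2.
Then q_I = (340 - 2·(133/2))/4 = 207/4.

51.75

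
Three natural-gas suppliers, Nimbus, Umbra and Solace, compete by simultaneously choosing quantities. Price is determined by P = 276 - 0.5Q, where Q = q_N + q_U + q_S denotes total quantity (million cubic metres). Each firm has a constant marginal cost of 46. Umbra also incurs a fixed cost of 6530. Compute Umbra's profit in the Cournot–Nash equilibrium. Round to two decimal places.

Each firm earns π_i = (276 - 0.5Q)q_i - 46q_i.
First-order condition (treating rivals' output as given): 230 - q_i - (1/2)·Σ_{j≠i} q_j = 0.
By symmetry each firm produces the same amount; substituting Σ_{j≠i} q_j = 2q_i yields q_i = 230/2 = 115.
Price P = 276 - (1/2)·345 = 207/2.
Umbra's profit: (207/2 - 46)·115 - 6530 = 165/2.

82.50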